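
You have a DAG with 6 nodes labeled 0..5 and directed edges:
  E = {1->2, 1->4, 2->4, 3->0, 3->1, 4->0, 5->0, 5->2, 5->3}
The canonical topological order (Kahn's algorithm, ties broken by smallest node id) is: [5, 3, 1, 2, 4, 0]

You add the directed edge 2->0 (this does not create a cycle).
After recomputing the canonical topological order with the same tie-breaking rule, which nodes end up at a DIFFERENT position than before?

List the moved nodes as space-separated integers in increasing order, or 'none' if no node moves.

Answer: none

Derivation:
Old toposort: [5, 3, 1, 2, 4, 0]
Added edge 2->0
Recompute Kahn (smallest-id tiebreak):
  initial in-degrees: [4, 1, 2, 1, 2, 0]
  ready (indeg=0): [5]
  pop 5: indeg[0]->3; indeg[2]->1; indeg[3]->0 | ready=[3] | order so far=[5]
  pop 3: indeg[0]->2; indeg[1]->0 | ready=[1] | order so far=[5, 3]
  pop 1: indeg[2]->0; indeg[4]->1 | ready=[2] | order so far=[5, 3, 1]
  pop 2: indeg[0]->1; indeg[4]->0 | ready=[4] | order so far=[5, 3, 1, 2]
  pop 4: indeg[0]->0 | ready=[0] | order so far=[5, 3, 1, 2, 4]
  pop 0: no out-edges | ready=[] | order so far=[5, 3, 1, 2, 4, 0]
New canonical toposort: [5, 3, 1, 2, 4, 0]
Compare positions:
  Node 0: index 5 -> 5 (same)
  Node 1: index 2 -> 2 (same)
  Node 2: index 3 -> 3 (same)
  Node 3: index 1 -> 1 (same)
  Node 4: index 4 -> 4 (same)
  Node 5: index 0 -> 0 (same)
Nodes that changed position: none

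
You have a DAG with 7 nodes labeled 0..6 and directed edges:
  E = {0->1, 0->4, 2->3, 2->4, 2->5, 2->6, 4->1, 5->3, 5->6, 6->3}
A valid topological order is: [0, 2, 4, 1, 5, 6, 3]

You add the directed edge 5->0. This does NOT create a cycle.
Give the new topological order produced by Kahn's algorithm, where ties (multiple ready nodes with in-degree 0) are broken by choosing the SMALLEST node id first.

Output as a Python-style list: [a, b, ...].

Answer: [2, 5, 0, 4, 1, 6, 3]

Derivation:
Old toposort: [0, 2, 4, 1, 5, 6, 3]
Added edge: 5->0
Position of 5 (4) > position of 0 (0). Must reorder: 5 must now come before 0.
Run Kahn's algorithm (break ties by smallest node id):
  initial in-degrees: [1, 2, 0, 3, 2, 1, 2]
  ready (indeg=0): [2]
  pop 2: indeg[3]->2; indeg[4]->1; indeg[5]->0; indeg[6]->1 | ready=[5] | order so far=[2]
  pop 5: indeg[0]->0; indeg[3]->1; indeg[6]->0 | ready=[0, 6] | order so far=[2, 5]
  pop 0: indeg[1]->1; indeg[4]->0 | ready=[4, 6] | order so far=[2, 5, 0]
  pop 4: indeg[1]->0 | ready=[1, 6] | order so far=[2, 5, 0, 4]
  pop 1: no out-edges | ready=[6] | order so far=[2, 5, 0, 4, 1]
  pop 6: indeg[3]->0 | ready=[3] | order so far=[2, 5, 0, 4, 1, 6]
  pop 3: no out-edges | ready=[] | order so far=[2, 5, 0, 4, 1, 6, 3]
  Result: [2, 5, 0, 4, 1, 6, 3]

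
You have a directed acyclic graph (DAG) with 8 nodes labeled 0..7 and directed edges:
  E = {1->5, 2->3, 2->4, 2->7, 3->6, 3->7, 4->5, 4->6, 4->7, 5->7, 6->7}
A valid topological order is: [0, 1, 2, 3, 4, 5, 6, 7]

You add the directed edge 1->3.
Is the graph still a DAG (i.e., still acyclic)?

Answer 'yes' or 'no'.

Answer: yes

Derivation:
Given toposort: [0, 1, 2, 3, 4, 5, 6, 7]
Position of 1: index 1; position of 3: index 3
New edge 1->3: forward
Forward edge: respects the existing order. Still a DAG, same toposort still valid.
Still a DAG? yes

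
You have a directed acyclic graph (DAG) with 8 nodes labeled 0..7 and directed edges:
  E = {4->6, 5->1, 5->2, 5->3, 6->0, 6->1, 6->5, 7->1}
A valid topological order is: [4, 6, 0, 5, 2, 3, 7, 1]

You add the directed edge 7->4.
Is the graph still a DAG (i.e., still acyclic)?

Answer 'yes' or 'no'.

Answer: yes

Derivation:
Given toposort: [4, 6, 0, 5, 2, 3, 7, 1]
Position of 7: index 6; position of 4: index 0
New edge 7->4: backward (u after v in old order)
Backward edge: old toposort is now invalid. Check if this creates a cycle.
Does 4 already reach 7? Reachable from 4: [0, 1, 2, 3, 4, 5, 6]. NO -> still a DAG (reorder needed).
Still a DAG? yes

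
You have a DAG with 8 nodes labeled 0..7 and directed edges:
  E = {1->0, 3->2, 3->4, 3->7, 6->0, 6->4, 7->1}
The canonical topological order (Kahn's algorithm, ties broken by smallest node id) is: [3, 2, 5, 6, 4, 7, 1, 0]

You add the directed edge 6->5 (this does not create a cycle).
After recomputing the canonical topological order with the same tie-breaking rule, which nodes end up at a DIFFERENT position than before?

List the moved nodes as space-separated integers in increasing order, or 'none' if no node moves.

Old toposort: [3, 2, 5, 6, 4, 7, 1, 0]
Added edge 6->5
Recompute Kahn (smallest-id tiebreak):
  initial in-degrees: [2, 1, 1, 0, 2, 1, 0, 1]
  ready (indeg=0): [3, 6]
  pop 3: indeg[2]->0; indeg[4]->1; indeg[7]->0 | ready=[2, 6, 7] | order so far=[3]
  pop 2: no out-edges | ready=[6, 7] | order so far=[3, 2]
  pop 6: indeg[0]->1; indeg[4]->0; indeg[5]->0 | ready=[4, 5, 7] | order so far=[3, 2, 6]
  pop 4: no out-edges | ready=[5, 7] | order so far=[3, 2, 6, 4]
  pop 5: no out-edges | ready=[7] | order so far=[3, 2, 6, 4, 5]
  pop 7: indeg[1]->0 | ready=[1] | order so far=[3, 2, 6, 4, 5, 7]
  pop 1: indeg[0]->0 | ready=[0] | order so far=[3, 2, 6, 4, 5, 7, 1]
  pop 0: no out-edges | ready=[] | order so far=[3, 2, 6, 4, 5, 7, 1, 0]
New canonical toposort: [3, 2, 6, 4, 5, 7, 1, 0]
Compare positions:
  Node 0: index 7 -> 7 (same)
  Node 1: index 6 -> 6 (same)
  Node 2: index 1 -> 1 (same)
  Node 3: index 0 -> 0 (same)
  Node 4: index 4 -> 3 (moved)
  Node 5: index 2 -> 4 (moved)
  Node 6: index 3 -> 2 (moved)
  Node 7: index 5 -> 5 (same)
Nodes that changed position: 4 5 6

Answer: 4 5 6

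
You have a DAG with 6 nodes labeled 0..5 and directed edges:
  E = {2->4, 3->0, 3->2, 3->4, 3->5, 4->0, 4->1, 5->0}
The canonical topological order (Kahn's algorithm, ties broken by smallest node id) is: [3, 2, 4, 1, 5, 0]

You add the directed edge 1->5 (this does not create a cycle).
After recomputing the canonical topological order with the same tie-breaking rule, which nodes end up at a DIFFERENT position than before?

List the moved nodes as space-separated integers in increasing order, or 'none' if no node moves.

Answer: none

Derivation:
Old toposort: [3, 2, 4, 1, 5, 0]
Added edge 1->5
Recompute Kahn (smallest-id tiebreak):
  initial in-degrees: [3, 1, 1, 0, 2, 2]
  ready (indeg=0): [3]
  pop 3: indeg[0]->2; indeg[2]->0; indeg[4]->1; indeg[5]->1 | ready=[2] | order so far=[3]
  pop 2: indeg[4]->0 | ready=[4] | order so far=[3, 2]
  pop 4: indeg[0]->1; indeg[1]->0 | ready=[1] | order so far=[3, 2, 4]
  pop 1: indeg[5]->0 | ready=[5] | order so far=[3, 2, 4, 1]
  pop 5: indeg[0]->0 | ready=[0] | order so far=[3, 2, 4, 1, 5]
  pop 0: no out-edges | ready=[] | order so far=[3, 2, 4, 1, 5, 0]
New canonical toposort: [3, 2, 4, 1, 5, 0]
Compare positions:
  Node 0: index 5 -> 5 (same)
  Node 1: index 3 -> 3 (same)
  Node 2: index 1 -> 1 (same)
  Node 3: index 0 -> 0 (same)
  Node 4: index 2 -> 2 (same)
  Node 5: index 4 -> 4 (same)
Nodes that changed position: none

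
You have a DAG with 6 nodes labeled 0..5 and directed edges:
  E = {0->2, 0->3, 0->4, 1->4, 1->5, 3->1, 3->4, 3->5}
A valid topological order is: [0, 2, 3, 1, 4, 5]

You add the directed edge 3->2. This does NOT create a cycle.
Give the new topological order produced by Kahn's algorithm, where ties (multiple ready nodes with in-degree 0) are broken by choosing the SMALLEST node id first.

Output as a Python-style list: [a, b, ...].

Answer: [0, 3, 1, 2, 4, 5]

Derivation:
Old toposort: [0, 2, 3, 1, 4, 5]
Added edge: 3->2
Position of 3 (2) > position of 2 (1). Must reorder: 3 must now come before 2.
Run Kahn's algorithm (break ties by smallest node id):
  initial in-degrees: [0, 1, 2, 1, 3, 2]
  ready (indeg=0): [0]
  pop 0: indeg[2]->1; indeg[3]->0; indeg[4]->2 | ready=[3] | order so far=[0]
  pop 3: indeg[1]->0; indeg[2]->0; indeg[4]->1; indeg[5]->1 | ready=[1, 2] | order so far=[0, 3]
  pop 1: indeg[4]->0; indeg[5]->0 | ready=[2, 4, 5] | order so far=[0, 3, 1]
  pop 2: no out-edges | ready=[4, 5] | order so far=[0, 3, 1, 2]
  pop 4: no out-edges | ready=[5] | order so far=[0, 3, 1, 2, 4]
  pop 5: no out-edges | ready=[] | order so far=[0, 3, 1, 2, 4, 5]
  Result: [0, 3, 1, 2, 4, 5]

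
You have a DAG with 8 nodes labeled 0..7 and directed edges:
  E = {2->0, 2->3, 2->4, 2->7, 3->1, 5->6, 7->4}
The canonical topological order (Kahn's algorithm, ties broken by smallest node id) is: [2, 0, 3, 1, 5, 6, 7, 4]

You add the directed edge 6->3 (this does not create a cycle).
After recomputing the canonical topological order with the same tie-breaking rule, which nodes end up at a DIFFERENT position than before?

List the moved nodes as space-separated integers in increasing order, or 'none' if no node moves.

Old toposort: [2, 0, 3, 1, 5, 6, 7, 4]
Added edge 6->3
Recompute Kahn (smallest-id tiebreak):
  initial in-degrees: [1, 1, 0, 2, 2, 0, 1, 1]
  ready (indeg=0): [2, 5]
  pop 2: indeg[0]->0; indeg[3]->1; indeg[4]->1; indeg[7]->0 | ready=[0, 5, 7] | order so far=[2]
  pop 0: no out-edges | ready=[5, 7] | order so far=[2, 0]
  pop 5: indeg[6]->0 | ready=[6, 7] | order so far=[2, 0, 5]
  pop 6: indeg[3]->0 | ready=[3, 7] | order so far=[2, 0, 5, 6]
  pop 3: indeg[1]->0 | ready=[1, 7] | order so far=[2, 0, 5, 6, 3]
  pop 1: no out-edges | ready=[7] | order so far=[2, 0, 5, 6, 3, 1]
  pop 7: indeg[4]->0 | ready=[4] | order so far=[2, 0, 5, 6, 3, 1, 7]
  pop 4: no out-edges | ready=[] | order so far=[2, 0, 5, 6, 3, 1, 7, 4]
New canonical toposort: [2, 0, 5, 6, 3, 1, 7, 4]
Compare positions:
  Node 0: index 1 -> 1 (same)
  Node 1: index 3 -> 5 (moved)
  Node 2: index 0 -> 0 (same)
  Node 3: index 2 -> 4 (moved)
  Node 4: index 7 -> 7 (same)
  Node 5: index 4 -> 2 (moved)
  Node 6: index 5 -> 3 (moved)
  Node 7: index 6 -> 6 (same)
Nodes that changed position: 1 3 5 6

Answer: 1 3 5 6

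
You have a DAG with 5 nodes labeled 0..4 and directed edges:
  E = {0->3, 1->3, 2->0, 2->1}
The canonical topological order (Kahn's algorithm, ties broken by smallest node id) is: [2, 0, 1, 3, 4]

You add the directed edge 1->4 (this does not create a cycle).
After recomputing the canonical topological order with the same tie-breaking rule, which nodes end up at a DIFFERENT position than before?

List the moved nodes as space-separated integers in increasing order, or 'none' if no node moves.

Old toposort: [2, 0, 1, 3, 4]
Added edge 1->4
Recompute Kahn (smallest-id tiebreak):
  initial in-degrees: [1, 1, 0, 2, 1]
  ready (indeg=0): [2]
  pop 2: indeg[0]->0; indeg[1]->0 | ready=[0, 1] | order so far=[2]
  pop 0: indeg[3]->1 | ready=[1] | order so far=[2, 0]
  pop 1: indeg[3]->0; indeg[4]->0 | ready=[3, 4] | order so far=[2, 0, 1]
  pop 3: no out-edges | ready=[4] | order so far=[2, 0, 1, 3]
  pop 4: no out-edges | ready=[] | order so far=[2, 0, 1, 3, 4]
New canonical toposort: [2, 0, 1, 3, 4]
Compare positions:
  Node 0: index 1 -> 1 (same)
  Node 1: index 2 -> 2 (same)
  Node 2: index 0 -> 0 (same)
  Node 3: index 3 -> 3 (same)
  Node 4: index 4 -> 4 (same)
Nodes that changed position: none

Answer: none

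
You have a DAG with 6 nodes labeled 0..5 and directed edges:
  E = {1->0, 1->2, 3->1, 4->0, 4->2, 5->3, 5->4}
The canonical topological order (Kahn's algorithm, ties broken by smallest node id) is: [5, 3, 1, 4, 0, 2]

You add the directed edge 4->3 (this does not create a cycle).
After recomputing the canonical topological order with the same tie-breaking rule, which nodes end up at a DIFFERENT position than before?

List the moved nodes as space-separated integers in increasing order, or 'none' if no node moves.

Answer: 1 3 4

Derivation:
Old toposort: [5, 3, 1, 4, 0, 2]
Added edge 4->3
Recompute Kahn (smallest-id tiebreak):
  initial in-degrees: [2, 1, 2, 2, 1, 0]
  ready (indeg=0): [5]
  pop 5: indeg[3]->1; indeg[4]->0 | ready=[4] | order so far=[5]
  pop 4: indeg[0]->1; indeg[2]->1; indeg[3]->0 | ready=[3] | order so far=[5, 4]
  pop 3: indeg[1]->0 | ready=[1] | order so far=[5, 4, 3]
  pop 1: indeg[0]->0; indeg[2]->0 | ready=[0, 2] | order so far=[5, 4, 3, 1]
  pop 0: no out-edges | ready=[2] | order so far=[5, 4, 3, 1, 0]
  pop 2: no out-edges | ready=[] | order so far=[5, 4, 3, 1, 0, 2]
New canonical toposort: [5, 4, 3, 1, 0, 2]
Compare positions:
  Node 0: index 4 -> 4 (same)
  Node 1: index 2 -> 3 (moved)
  Node 2: index 5 -> 5 (same)
  Node 3: index 1 -> 2 (moved)
  Node 4: index 3 -> 1 (moved)
  Node 5: index 0 -> 0 (same)
Nodes that changed position: 1 3 4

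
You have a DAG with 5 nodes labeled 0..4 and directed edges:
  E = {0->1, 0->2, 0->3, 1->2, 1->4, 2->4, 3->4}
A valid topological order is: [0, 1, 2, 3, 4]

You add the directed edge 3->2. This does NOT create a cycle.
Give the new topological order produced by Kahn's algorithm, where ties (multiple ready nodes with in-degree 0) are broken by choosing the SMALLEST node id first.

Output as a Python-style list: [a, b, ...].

Old toposort: [0, 1, 2, 3, 4]
Added edge: 3->2
Position of 3 (3) > position of 2 (2). Must reorder: 3 must now come before 2.
Run Kahn's algorithm (break ties by smallest node id):
  initial in-degrees: [0, 1, 3, 1, 3]
  ready (indeg=0): [0]
  pop 0: indeg[1]->0; indeg[2]->2; indeg[3]->0 | ready=[1, 3] | order so far=[0]
  pop 1: indeg[2]->1; indeg[4]->2 | ready=[3] | order so far=[0, 1]
  pop 3: indeg[2]->0; indeg[4]->1 | ready=[2] | order so far=[0, 1, 3]
  pop 2: indeg[4]->0 | ready=[4] | order so far=[0, 1, 3, 2]
  pop 4: no out-edges | ready=[] | order so far=[0, 1, 3, 2, 4]
  Result: [0, 1, 3, 2, 4]

Answer: [0, 1, 3, 2, 4]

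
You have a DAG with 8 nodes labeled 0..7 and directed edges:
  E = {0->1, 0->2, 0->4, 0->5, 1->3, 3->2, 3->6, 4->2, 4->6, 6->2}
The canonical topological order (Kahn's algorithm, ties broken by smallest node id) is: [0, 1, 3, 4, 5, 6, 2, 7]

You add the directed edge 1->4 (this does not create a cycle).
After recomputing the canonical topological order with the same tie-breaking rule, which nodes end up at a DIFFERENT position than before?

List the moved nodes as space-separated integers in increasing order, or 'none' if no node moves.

Old toposort: [0, 1, 3, 4, 5, 6, 2, 7]
Added edge 1->4
Recompute Kahn (smallest-id tiebreak):
  initial in-degrees: [0, 1, 4, 1, 2, 1, 2, 0]
  ready (indeg=0): [0, 7]
  pop 0: indeg[1]->0; indeg[2]->3; indeg[4]->1; indeg[5]->0 | ready=[1, 5, 7] | order so far=[0]
  pop 1: indeg[3]->0; indeg[4]->0 | ready=[3, 4, 5, 7] | order so far=[0, 1]
  pop 3: indeg[2]->2; indeg[6]->1 | ready=[4, 5, 7] | order so far=[0, 1, 3]
  pop 4: indeg[2]->1; indeg[6]->0 | ready=[5, 6, 7] | order so far=[0, 1, 3, 4]
  pop 5: no out-edges | ready=[6, 7] | order so far=[0, 1, 3, 4, 5]
  pop 6: indeg[2]->0 | ready=[2, 7] | order so far=[0, 1, 3, 4, 5, 6]
  pop 2: no out-edges | ready=[7] | order so far=[0, 1, 3, 4, 5, 6, 2]
  pop 7: no out-edges | ready=[] | order so far=[0, 1, 3, 4, 5, 6, 2, 7]
New canonical toposort: [0, 1, 3, 4, 5, 6, 2, 7]
Compare positions:
  Node 0: index 0 -> 0 (same)
  Node 1: index 1 -> 1 (same)
  Node 2: index 6 -> 6 (same)
  Node 3: index 2 -> 2 (same)
  Node 4: index 3 -> 3 (same)
  Node 5: index 4 -> 4 (same)
  Node 6: index 5 -> 5 (same)
  Node 7: index 7 -> 7 (same)
Nodes that changed position: none

Answer: none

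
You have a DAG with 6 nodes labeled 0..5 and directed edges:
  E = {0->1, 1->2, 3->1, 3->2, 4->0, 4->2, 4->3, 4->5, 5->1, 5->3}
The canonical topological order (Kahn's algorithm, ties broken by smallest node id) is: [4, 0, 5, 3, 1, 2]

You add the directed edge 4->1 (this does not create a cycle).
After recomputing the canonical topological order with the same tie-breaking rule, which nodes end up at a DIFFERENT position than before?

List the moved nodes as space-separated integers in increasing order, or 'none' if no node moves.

Answer: none

Derivation:
Old toposort: [4, 0, 5, 3, 1, 2]
Added edge 4->1
Recompute Kahn (smallest-id tiebreak):
  initial in-degrees: [1, 4, 3, 2, 0, 1]
  ready (indeg=0): [4]
  pop 4: indeg[0]->0; indeg[1]->3; indeg[2]->2; indeg[3]->1; indeg[5]->0 | ready=[0, 5] | order so far=[4]
  pop 0: indeg[1]->2 | ready=[5] | order so far=[4, 0]
  pop 5: indeg[1]->1; indeg[3]->0 | ready=[3] | order so far=[4, 0, 5]
  pop 3: indeg[1]->0; indeg[2]->1 | ready=[1] | order so far=[4, 0, 5, 3]
  pop 1: indeg[2]->0 | ready=[2] | order so far=[4, 0, 5, 3, 1]
  pop 2: no out-edges | ready=[] | order so far=[4, 0, 5, 3, 1, 2]
New canonical toposort: [4, 0, 5, 3, 1, 2]
Compare positions:
  Node 0: index 1 -> 1 (same)
  Node 1: index 4 -> 4 (same)
  Node 2: index 5 -> 5 (same)
  Node 3: index 3 -> 3 (same)
  Node 4: index 0 -> 0 (same)
  Node 5: index 2 -> 2 (same)
Nodes that changed position: none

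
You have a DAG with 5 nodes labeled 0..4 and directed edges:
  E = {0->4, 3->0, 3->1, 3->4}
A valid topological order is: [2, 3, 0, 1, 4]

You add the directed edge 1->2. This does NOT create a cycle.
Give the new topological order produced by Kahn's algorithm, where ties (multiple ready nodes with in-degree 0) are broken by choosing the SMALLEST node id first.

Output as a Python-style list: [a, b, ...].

Old toposort: [2, 3, 0, 1, 4]
Added edge: 1->2
Position of 1 (3) > position of 2 (0). Must reorder: 1 must now come before 2.
Run Kahn's algorithm (break ties by smallest node id):
  initial in-degrees: [1, 1, 1, 0, 2]
  ready (indeg=0): [3]
  pop 3: indeg[0]->0; indeg[1]->0; indeg[4]->1 | ready=[0, 1] | order so far=[3]
  pop 0: indeg[4]->0 | ready=[1, 4] | order so far=[3, 0]
  pop 1: indeg[2]->0 | ready=[2, 4] | order so far=[3, 0, 1]
  pop 2: no out-edges | ready=[4] | order so far=[3, 0, 1, 2]
  pop 4: no out-edges | ready=[] | order so far=[3, 0, 1, 2, 4]
  Result: [3, 0, 1, 2, 4]

Answer: [3, 0, 1, 2, 4]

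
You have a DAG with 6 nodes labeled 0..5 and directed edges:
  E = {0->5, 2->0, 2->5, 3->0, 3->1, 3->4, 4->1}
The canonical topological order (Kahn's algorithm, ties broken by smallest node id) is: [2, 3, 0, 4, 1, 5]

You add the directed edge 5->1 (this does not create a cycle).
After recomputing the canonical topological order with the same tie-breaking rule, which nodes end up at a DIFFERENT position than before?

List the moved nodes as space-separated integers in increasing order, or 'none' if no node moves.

Old toposort: [2, 3, 0, 4, 1, 5]
Added edge 5->1
Recompute Kahn (smallest-id tiebreak):
  initial in-degrees: [2, 3, 0, 0, 1, 2]
  ready (indeg=0): [2, 3]
  pop 2: indeg[0]->1; indeg[5]->1 | ready=[3] | order so far=[2]
  pop 3: indeg[0]->0; indeg[1]->2; indeg[4]->0 | ready=[0, 4] | order so far=[2, 3]
  pop 0: indeg[5]->0 | ready=[4, 5] | order so far=[2, 3, 0]
  pop 4: indeg[1]->1 | ready=[5] | order so far=[2, 3, 0, 4]
  pop 5: indeg[1]->0 | ready=[1] | order so far=[2, 3, 0, 4, 5]
  pop 1: no out-edges | ready=[] | order so far=[2, 3, 0, 4, 5, 1]
New canonical toposort: [2, 3, 0, 4, 5, 1]
Compare positions:
  Node 0: index 2 -> 2 (same)
  Node 1: index 4 -> 5 (moved)
  Node 2: index 0 -> 0 (same)
  Node 3: index 1 -> 1 (same)
  Node 4: index 3 -> 3 (same)
  Node 5: index 5 -> 4 (moved)
Nodes that changed position: 1 5

Answer: 1 5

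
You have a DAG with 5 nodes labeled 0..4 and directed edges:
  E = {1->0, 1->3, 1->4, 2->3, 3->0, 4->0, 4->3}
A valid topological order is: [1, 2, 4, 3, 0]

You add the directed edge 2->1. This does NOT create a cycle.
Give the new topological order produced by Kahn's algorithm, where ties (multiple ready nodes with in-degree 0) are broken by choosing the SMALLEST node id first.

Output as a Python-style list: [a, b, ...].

Old toposort: [1, 2, 4, 3, 0]
Added edge: 2->1
Position of 2 (1) > position of 1 (0). Must reorder: 2 must now come before 1.
Run Kahn's algorithm (break ties by smallest node id):
  initial in-degrees: [3, 1, 0, 3, 1]
  ready (indeg=0): [2]
  pop 2: indeg[1]->0; indeg[3]->2 | ready=[1] | order so far=[2]
  pop 1: indeg[0]->2; indeg[3]->1; indeg[4]->0 | ready=[4] | order so far=[2, 1]
  pop 4: indeg[0]->1; indeg[3]->0 | ready=[3] | order so far=[2, 1, 4]
  pop 3: indeg[0]->0 | ready=[0] | order so far=[2, 1, 4, 3]
  pop 0: no out-edges | ready=[] | order so far=[2, 1, 4, 3, 0]
  Result: [2, 1, 4, 3, 0]

Answer: [2, 1, 4, 3, 0]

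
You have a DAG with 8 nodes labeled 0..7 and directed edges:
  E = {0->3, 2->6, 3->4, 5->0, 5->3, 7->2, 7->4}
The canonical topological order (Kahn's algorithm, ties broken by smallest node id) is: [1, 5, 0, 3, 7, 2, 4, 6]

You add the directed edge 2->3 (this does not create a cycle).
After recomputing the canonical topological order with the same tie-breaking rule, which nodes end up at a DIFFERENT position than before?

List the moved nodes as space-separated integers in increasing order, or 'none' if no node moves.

Old toposort: [1, 5, 0, 3, 7, 2, 4, 6]
Added edge 2->3
Recompute Kahn (smallest-id tiebreak):
  initial in-degrees: [1, 0, 1, 3, 2, 0, 1, 0]
  ready (indeg=0): [1, 5, 7]
  pop 1: no out-edges | ready=[5, 7] | order so far=[1]
  pop 5: indeg[0]->0; indeg[3]->2 | ready=[0, 7] | order so far=[1, 5]
  pop 0: indeg[3]->1 | ready=[7] | order so far=[1, 5, 0]
  pop 7: indeg[2]->0; indeg[4]->1 | ready=[2] | order so far=[1, 5, 0, 7]
  pop 2: indeg[3]->0; indeg[6]->0 | ready=[3, 6] | order so far=[1, 5, 0, 7, 2]
  pop 3: indeg[4]->0 | ready=[4, 6] | order so far=[1, 5, 0, 7, 2, 3]
  pop 4: no out-edges | ready=[6] | order so far=[1, 5, 0, 7, 2, 3, 4]
  pop 6: no out-edges | ready=[] | order so far=[1, 5, 0, 7, 2, 3, 4, 6]
New canonical toposort: [1, 5, 0, 7, 2, 3, 4, 6]
Compare positions:
  Node 0: index 2 -> 2 (same)
  Node 1: index 0 -> 0 (same)
  Node 2: index 5 -> 4 (moved)
  Node 3: index 3 -> 5 (moved)
  Node 4: index 6 -> 6 (same)
  Node 5: index 1 -> 1 (same)
  Node 6: index 7 -> 7 (same)
  Node 7: index 4 -> 3 (moved)
Nodes that changed position: 2 3 7

Answer: 2 3 7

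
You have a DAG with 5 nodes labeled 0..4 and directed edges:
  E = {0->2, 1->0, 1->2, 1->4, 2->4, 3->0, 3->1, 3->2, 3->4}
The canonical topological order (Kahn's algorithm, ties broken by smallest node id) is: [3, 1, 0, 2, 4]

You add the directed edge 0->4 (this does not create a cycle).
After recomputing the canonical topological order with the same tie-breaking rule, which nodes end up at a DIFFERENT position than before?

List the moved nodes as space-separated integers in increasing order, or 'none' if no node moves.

Answer: none

Derivation:
Old toposort: [3, 1, 0, 2, 4]
Added edge 0->4
Recompute Kahn (smallest-id tiebreak):
  initial in-degrees: [2, 1, 3, 0, 4]
  ready (indeg=0): [3]
  pop 3: indeg[0]->1; indeg[1]->0; indeg[2]->2; indeg[4]->3 | ready=[1] | order so far=[3]
  pop 1: indeg[0]->0; indeg[2]->1; indeg[4]->2 | ready=[0] | order so far=[3, 1]
  pop 0: indeg[2]->0; indeg[4]->1 | ready=[2] | order so far=[3, 1, 0]
  pop 2: indeg[4]->0 | ready=[4] | order so far=[3, 1, 0, 2]
  pop 4: no out-edges | ready=[] | order so far=[3, 1, 0, 2, 4]
New canonical toposort: [3, 1, 0, 2, 4]
Compare positions:
  Node 0: index 2 -> 2 (same)
  Node 1: index 1 -> 1 (same)
  Node 2: index 3 -> 3 (same)
  Node 3: index 0 -> 0 (same)
  Node 4: index 4 -> 4 (same)
Nodes that changed position: none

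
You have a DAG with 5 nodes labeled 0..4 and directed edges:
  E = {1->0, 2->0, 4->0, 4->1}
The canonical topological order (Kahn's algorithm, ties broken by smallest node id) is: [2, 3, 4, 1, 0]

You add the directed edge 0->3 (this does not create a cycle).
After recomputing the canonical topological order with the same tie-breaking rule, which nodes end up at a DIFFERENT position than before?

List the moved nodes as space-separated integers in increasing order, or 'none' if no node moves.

Answer: 0 1 3 4

Derivation:
Old toposort: [2, 3, 4, 1, 0]
Added edge 0->3
Recompute Kahn (smallest-id tiebreak):
  initial in-degrees: [3, 1, 0, 1, 0]
  ready (indeg=0): [2, 4]
  pop 2: indeg[0]->2 | ready=[4] | order so far=[2]
  pop 4: indeg[0]->1; indeg[1]->0 | ready=[1] | order so far=[2, 4]
  pop 1: indeg[0]->0 | ready=[0] | order so far=[2, 4, 1]
  pop 0: indeg[3]->0 | ready=[3] | order so far=[2, 4, 1, 0]
  pop 3: no out-edges | ready=[] | order so far=[2, 4, 1, 0, 3]
New canonical toposort: [2, 4, 1, 0, 3]
Compare positions:
  Node 0: index 4 -> 3 (moved)
  Node 1: index 3 -> 2 (moved)
  Node 2: index 0 -> 0 (same)
  Node 3: index 1 -> 4 (moved)
  Node 4: index 2 -> 1 (moved)
Nodes that changed position: 0 1 3 4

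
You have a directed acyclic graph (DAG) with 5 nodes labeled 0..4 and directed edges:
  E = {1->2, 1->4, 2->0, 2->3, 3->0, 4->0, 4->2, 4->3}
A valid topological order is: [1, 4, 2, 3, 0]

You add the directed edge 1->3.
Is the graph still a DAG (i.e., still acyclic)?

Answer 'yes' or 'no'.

Answer: yes

Derivation:
Given toposort: [1, 4, 2, 3, 0]
Position of 1: index 0; position of 3: index 3
New edge 1->3: forward
Forward edge: respects the existing order. Still a DAG, same toposort still valid.
Still a DAG? yes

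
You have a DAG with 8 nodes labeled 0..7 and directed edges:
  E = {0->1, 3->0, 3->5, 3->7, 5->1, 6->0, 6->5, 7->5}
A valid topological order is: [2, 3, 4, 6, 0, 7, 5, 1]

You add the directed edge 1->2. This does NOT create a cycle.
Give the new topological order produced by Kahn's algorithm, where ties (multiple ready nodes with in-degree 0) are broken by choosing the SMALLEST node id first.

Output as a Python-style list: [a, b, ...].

Answer: [3, 4, 6, 0, 7, 5, 1, 2]

Derivation:
Old toposort: [2, 3, 4, 6, 0, 7, 5, 1]
Added edge: 1->2
Position of 1 (7) > position of 2 (0). Must reorder: 1 must now come before 2.
Run Kahn's algorithm (break ties by smallest node id):
  initial in-degrees: [2, 2, 1, 0, 0, 3, 0, 1]
  ready (indeg=0): [3, 4, 6]
  pop 3: indeg[0]->1; indeg[5]->2; indeg[7]->0 | ready=[4, 6, 7] | order so far=[3]
  pop 4: no out-edges | ready=[6, 7] | order so far=[3, 4]
  pop 6: indeg[0]->0; indeg[5]->1 | ready=[0, 7] | order so far=[3, 4, 6]
  pop 0: indeg[1]->1 | ready=[7] | order so far=[3, 4, 6, 0]
  pop 7: indeg[5]->0 | ready=[5] | order so far=[3, 4, 6, 0, 7]
  pop 5: indeg[1]->0 | ready=[1] | order so far=[3, 4, 6, 0, 7, 5]
  pop 1: indeg[2]->0 | ready=[2] | order so far=[3, 4, 6, 0, 7, 5, 1]
  pop 2: no out-edges | ready=[] | order so far=[3, 4, 6, 0, 7, 5, 1, 2]
  Result: [3, 4, 6, 0, 7, 5, 1, 2]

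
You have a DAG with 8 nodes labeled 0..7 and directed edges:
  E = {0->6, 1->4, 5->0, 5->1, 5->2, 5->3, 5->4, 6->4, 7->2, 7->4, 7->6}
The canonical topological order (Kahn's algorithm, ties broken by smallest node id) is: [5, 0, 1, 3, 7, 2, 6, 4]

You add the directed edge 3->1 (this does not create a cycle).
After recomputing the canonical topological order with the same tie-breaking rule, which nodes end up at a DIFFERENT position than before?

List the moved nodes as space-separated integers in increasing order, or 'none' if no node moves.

Old toposort: [5, 0, 1, 3, 7, 2, 6, 4]
Added edge 3->1
Recompute Kahn (smallest-id tiebreak):
  initial in-degrees: [1, 2, 2, 1, 4, 0, 2, 0]
  ready (indeg=0): [5, 7]
  pop 5: indeg[0]->0; indeg[1]->1; indeg[2]->1; indeg[3]->0; indeg[4]->3 | ready=[0, 3, 7] | order so far=[5]
  pop 0: indeg[6]->1 | ready=[3, 7] | order so far=[5, 0]
  pop 3: indeg[1]->0 | ready=[1, 7] | order so far=[5, 0, 3]
  pop 1: indeg[4]->2 | ready=[7] | order so far=[5, 0, 3, 1]
  pop 7: indeg[2]->0; indeg[4]->1; indeg[6]->0 | ready=[2, 6] | order so far=[5, 0, 3, 1, 7]
  pop 2: no out-edges | ready=[6] | order so far=[5, 0, 3, 1, 7, 2]
  pop 6: indeg[4]->0 | ready=[4] | order so far=[5, 0, 3, 1, 7, 2, 6]
  pop 4: no out-edges | ready=[] | order so far=[5, 0, 3, 1, 7, 2, 6, 4]
New canonical toposort: [5, 0, 3, 1, 7, 2, 6, 4]
Compare positions:
  Node 0: index 1 -> 1 (same)
  Node 1: index 2 -> 3 (moved)
  Node 2: index 5 -> 5 (same)
  Node 3: index 3 -> 2 (moved)
  Node 4: index 7 -> 7 (same)
  Node 5: index 0 -> 0 (same)
  Node 6: index 6 -> 6 (same)
  Node 7: index 4 -> 4 (same)
Nodes that changed position: 1 3

Answer: 1 3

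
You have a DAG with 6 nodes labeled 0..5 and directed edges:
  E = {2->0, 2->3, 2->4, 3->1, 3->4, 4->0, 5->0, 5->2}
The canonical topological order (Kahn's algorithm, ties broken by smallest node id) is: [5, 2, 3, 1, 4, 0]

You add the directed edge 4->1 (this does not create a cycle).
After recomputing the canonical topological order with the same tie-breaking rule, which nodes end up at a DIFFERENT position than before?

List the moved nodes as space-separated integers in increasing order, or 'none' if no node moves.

Old toposort: [5, 2, 3, 1, 4, 0]
Added edge 4->1
Recompute Kahn (smallest-id tiebreak):
  initial in-degrees: [3, 2, 1, 1, 2, 0]
  ready (indeg=0): [5]
  pop 5: indeg[0]->2; indeg[2]->0 | ready=[2] | order so far=[5]
  pop 2: indeg[0]->1; indeg[3]->0; indeg[4]->1 | ready=[3] | order so far=[5, 2]
  pop 3: indeg[1]->1; indeg[4]->0 | ready=[4] | order so far=[5, 2, 3]
  pop 4: indeg[0]->0; indeg[1]->0 | ready=[0, 1] | order so far=[5, 2, 3, 4]
  pop 0: no out-edges | ready=[1] | order so far=[5, 2, 3, 4, 0]
  pop 1: no out-edges | ready=[] | order so far=[5, 2, 3, 4, 0, 1]
New canonical toposort: [5, 2, 3, 4, 0, 1]
Compare positions:
  Node 0: index 5 -> 4 (moved)
  Node 1: index 3 -> 5 (moved)
  Node 2: index 1 -> 1 (same)
  Node 3: index 2 -> 2 (same)
  Node 4: index 4 -> 3 (moved)
  Node 5: index 0 -> 0 (same)
Nodes that changed position: 0 1 4

Answer: 0 1 4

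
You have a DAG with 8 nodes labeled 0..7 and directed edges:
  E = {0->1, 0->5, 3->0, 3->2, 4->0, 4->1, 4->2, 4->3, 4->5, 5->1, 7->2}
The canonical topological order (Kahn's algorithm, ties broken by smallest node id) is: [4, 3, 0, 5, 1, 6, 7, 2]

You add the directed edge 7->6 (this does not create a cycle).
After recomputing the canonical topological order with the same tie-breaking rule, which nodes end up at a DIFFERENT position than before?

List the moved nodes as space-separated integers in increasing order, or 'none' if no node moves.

Answer: 2 6 7

Derivation:
Old toposort: [4, 3, 0, 5, 1, 6, 7, 2]
Added edge 7->6
Recompute Kahn (smallest-id tiebreak):
  initial in-degrees: [2, 3, 3, 1, 0, 2, 1, 0]
  ready (indeg=0): [4, 7]
  pop 4: indeg[0]->1; indeg[1]->2; indeg[2]->2; indeg[3]->0; indeg[5]->1 | ready=[3, 7] | order so far=[4]
  pop 3: indeg[0]->0; indeg[2]->1 | ready=[0, 7] | order so far=[4, 3]
  pop 0: indeg[1]->1; indeg[5]->0 | ready=[5, 7] | order so far=[4, 3, 0]
  pop 5: indeg[1]->0 | ready=[1, 7] | order so far=[4, 3, 0, 5]
  pop 1: no out-edges | ready=[7] | order so far=[4, 3, 0, 5, 1]
  pop 7: indeg[2]->0; indeg[6]->0 | ready=[2, 6] | order so far=[4, 3, 0, 5, 1, 7]
  pop 2: no out-edges | ready=[6] | order so far=[4, 3, 0, 5, 1, 7, 2]
  pop 6: no out-edges | ready=[] | order so far=[4, 3, 0, 5, 1, 7, 2, 6]
New canonical toposort: [4, 3, 0, 5, 1, 7, 2, 6]
Compare positions:
  Node 0: index 2 -> 2 (same)
  Node 1: index 4 -> 4 (same)
  Node 2: index 7 -> 6 (moved)
  Node 3: index 1 -> 1 (same)
  Node 4: index 0 -> 0 (same)
  Node 5: index 3 -> 3 (same)
  Node 6: index 5 -> 7 (moved)
  Node 7: index 6 -> 5 (moved)
Nodes that changed position: 2 6 7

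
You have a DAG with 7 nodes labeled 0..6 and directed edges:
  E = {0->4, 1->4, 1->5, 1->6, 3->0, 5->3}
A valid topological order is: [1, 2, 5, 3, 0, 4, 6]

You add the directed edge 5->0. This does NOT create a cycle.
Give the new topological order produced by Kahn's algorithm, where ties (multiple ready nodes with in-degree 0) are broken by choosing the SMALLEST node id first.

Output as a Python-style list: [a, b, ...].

Answer: [1, 2, 5, 3, 0, 4, 6]

Derivation:
Old toposort: [1, 2, 5, 3, 0, 4, 6]
Added edge: 5->0
Position of 5 (2) < position of 0 (4). Old order still valid.
Run Kahn's algorithm (break ties by smallest node id):
  initial in-degrees: [2, 0, 0, 1, 2, 1, 1]
  ready (indeg=0): [1, 2]
  pop 1: indeg[4]->1; indeg[5]->0; indeg[6]->0 | ready=[2, 5, 6] | order so far=[1]
  pop 2: no out-edges | ready=[5, 6] | order so far=[1, 2]
  pop 5: indeg[0]->1; indeg[3]->0 | ready=[3, 6] | order so far=[1, 2, 5]
  pop 3: indeg[0]->0 | ready=[0, 6] | order so far=[1, 2, 5, 3]
  pop 0: indeg[4]->0 | ready=[4, 6] | order so far=[1, 2, 5, 3, 0]
  pop 4: no out-edges | ready=[6] | order so far=[1, 2, 5, 3, 0, 4]
  pop 6: no out-edges | ready=[] | order so far=[1, 2, 5, 3, 0, 4, 6]
  Result: [1, 2, 5, 3, 0, 4, 6]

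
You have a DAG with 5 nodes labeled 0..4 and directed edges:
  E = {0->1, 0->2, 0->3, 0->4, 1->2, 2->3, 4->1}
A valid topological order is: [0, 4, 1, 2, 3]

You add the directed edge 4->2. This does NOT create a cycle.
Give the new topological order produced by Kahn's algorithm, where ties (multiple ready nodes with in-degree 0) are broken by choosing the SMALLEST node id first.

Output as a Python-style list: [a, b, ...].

Answer: [0, 4, 1, 2, 3]

Derivation:
Old toposort: [0, 4, 1, 2, 3]
Added edge: 4->2
Position of 4 (1) < position of 2 (3). Old order still valid.
Run Kahn's algorithm (break ties by smallest node id):
  initial in-degrees: [0, 2, 3, 2, 1]
  ready (indeg=0): [0]
  pop 0: indeg[1]->1; indeg[2]->2; indeg[3]->1; indeg[4]->0 | ready=[4] | order so far=[0]
  pop 4: indeg[1]->0; indeg[2]->1 | ready=[1] | order so far=[0, 4]
  pop 1: indeg[2]->0 | ready=[2] | order so far=[0, 4, 1]
  pop 2: indeg[3]->0 | ready=[3] | order so far=[0, 4, 1, 2]
  pop 3: no out-edges | ready=[] | order so far=[0, 4, 1, 2, 3]
  Result: [0, 4, 1, 2, 3]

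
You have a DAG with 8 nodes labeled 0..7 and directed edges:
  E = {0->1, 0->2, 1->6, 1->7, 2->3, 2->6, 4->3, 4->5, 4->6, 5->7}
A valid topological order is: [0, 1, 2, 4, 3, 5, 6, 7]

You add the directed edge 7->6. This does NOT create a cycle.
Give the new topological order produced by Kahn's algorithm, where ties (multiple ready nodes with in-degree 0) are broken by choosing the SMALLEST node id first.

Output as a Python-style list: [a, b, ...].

Old toposort: [0, 1, 2, 4, 3, 5, 6, 7]
Added edge: 7->6
Position of 7 (7) > position of 6 (6). Must reorder: 7 must now come before 6.
Run Kahn's algorithm (break ties by smallest node id):
  initial in-degrees: [0, 1, 1, 2, 0, 1, 4, 2]
  ready (indeg=0): [0, 4]
  pop 0: indeg[1]->0; indeg[2]->0 | ready=[1, 2, 4] | order so far=[0]
  pop 1: indeg[6]->3; indeg[7]->1 | ready=[2, 4] | order so far=[0, 1]
  pop 2: indeg[3]->1; indeg[6]->2 | ready=[4] | order so far=[0, 1, 2]
  pop 4: indeg[3]->0; indeg[5]->0; indeg[6]->1 | ready=[3, 5] | order so far=[0, 1, 2, 4]
  pop 3: no out-edges | ready=[5] | order so far=[0, 1, 2, 4, 3]
  pop 5: indeg[7]->0 | ready=[7] | order so far=[0, 1, 2, 4, 3, 5]
  pop 7: indeg[6]->0 | ready=[6] | order so far=[0, 1, 2, 4, 3, 5, 7]
  pop 6: no out-edges | ready=[] | order so far=[0, 1, 2, 4, 3, 5, 7, 6]
  Result: [0, 1, 2, 4, 3, 5, 7, 6]

Answer: [0, 1, 2, 4, 3, 5, 7, 6]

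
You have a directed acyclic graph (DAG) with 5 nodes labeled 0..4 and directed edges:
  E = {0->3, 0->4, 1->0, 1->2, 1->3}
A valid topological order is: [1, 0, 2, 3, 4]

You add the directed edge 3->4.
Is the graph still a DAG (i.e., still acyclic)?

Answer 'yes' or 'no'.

Answer: yes

Derivation:
Given toposort: [1, 0, 2, 3, 4]
Position of 3: index 3; position of 4: index 4
New edge 3->4: forward
Forward edge: respects the existing order. Still a DAG, same toposort still valid.
Still a DAG? yes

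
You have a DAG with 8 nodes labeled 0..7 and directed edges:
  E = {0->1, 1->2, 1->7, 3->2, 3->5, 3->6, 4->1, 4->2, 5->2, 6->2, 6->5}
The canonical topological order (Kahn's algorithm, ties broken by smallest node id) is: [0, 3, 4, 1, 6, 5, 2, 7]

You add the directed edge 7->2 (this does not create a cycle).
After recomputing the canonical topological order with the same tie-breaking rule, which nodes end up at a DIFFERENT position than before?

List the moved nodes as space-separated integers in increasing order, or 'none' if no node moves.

Answer: 2 7

Derivation:
Old toposort: [0, 3, 4, 1, 6, 5, 2, 7]
Added edge 7->2
Recompute Kahn (smallest-id tiebreak):
  initial in-degrees: [0, 2, 6, 0, 0, 2, 1, 1]
  ready (indeg=0): [0, 3, 4]
  pop 0: indeg[1]->1 | ready=[3, 4] | order so far=[0]
  pop 3: indeg[2]->5; indeg[5]->1; indeg[6]->0 | ready=[4, 6] | order so far=[0, 3]
  pop 4: indeg[1]->0; indeg[2]->4 | ready=[1, 6] | order so far=[0, 3, 4]
  pop 1: indeg[2]->3; indeg[7]->0 | ready=[6, 7] | order so far=[0, 3, 4, 1]
  pop 6: indeg[2]->2; indeg[5]->0 | ready=[5, 7] | order so far=[0, 3, 4, 1, 6]
  pop 5: indeg[2]->1 | ready=[7] | order so far=[0, 3, 4, 1, 6, 5]
  pop 7: indeg[2]->0 | ready=[2] | order so far=[0, 3, 4, 1, 6, 5, 7]
  pop 2: no out-edges | ready=[] | order so far=[0, 3, 4, 1, 6, 5, 7, 2]
New canonical toposort: [0, 3, 4, 1, 6, 5, 7, 2]
Compare positions:
  Node 0: index 0 -> 0 (same)
  Node 1: index 3 -> 3 (same)
  Node 2: index 6 -> 7 (moved)
  Node 3: index 1 -> 1 (same)
  Node 4: index 2 -> 2 (same)
  Node 5: index 5 -> 5 (same)
  Node 6: index 4 -> 4 (same)
  Node 7: index 7 -> 6 (moved)
Nodes that changed position: 2 7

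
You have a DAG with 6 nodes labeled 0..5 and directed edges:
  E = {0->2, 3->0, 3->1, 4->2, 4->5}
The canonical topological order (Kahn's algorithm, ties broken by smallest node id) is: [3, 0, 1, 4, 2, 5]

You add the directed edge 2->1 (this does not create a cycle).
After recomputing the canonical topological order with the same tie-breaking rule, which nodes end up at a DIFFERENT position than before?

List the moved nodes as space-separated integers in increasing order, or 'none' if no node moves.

Answer: 1 2 4

Derivation:
Old toposort: [3, 0, 1, 4, 2, 5]
Added edge 2->1
Recompute Kahn (smallest-id tiebreak):
  initial in-degrees: [1, 2, 2, 0, 0, 1]
  ready (indeg=0): [3, 4]
  pop 3: indeg[0]->0; indeg[1]->1 | ready=[0, 4] | order so far=[3]
  pop 0: indeg[2]->1 | ready=[4] | order so far=[3, 0]
  pop 4: indeg[2]->0; indeg[5]->0 | ready=[2, 5] | order so far=[3, 0, 4]
  pop 2: indeg[1]->0 | ready=[1, 5] | order so far=[3, 0, 4, 2]
  pop 1: no out-edges | ready=[5] | order so far=[3, 0, 4, 2, 1]
  pop 5: no out-edges | ready=[] | order so far=[3, 0, 4, 2, 1, 5]
New canonical toposort: [3, 0, 4, 2, 1, 5]
Compare positions:
  Node 0: index 1 -> 1 (same)
  Node 1: index 2 -> 4 (moved)
  Node 2: index 4 -> 3 (moved)
  Node 3: index 0 -> 0 (same)
  Node 4: index 3 -> 2 (moved)
  Node 5: index 5 -> 5 (same)
Nodes that changed position: 1 2 4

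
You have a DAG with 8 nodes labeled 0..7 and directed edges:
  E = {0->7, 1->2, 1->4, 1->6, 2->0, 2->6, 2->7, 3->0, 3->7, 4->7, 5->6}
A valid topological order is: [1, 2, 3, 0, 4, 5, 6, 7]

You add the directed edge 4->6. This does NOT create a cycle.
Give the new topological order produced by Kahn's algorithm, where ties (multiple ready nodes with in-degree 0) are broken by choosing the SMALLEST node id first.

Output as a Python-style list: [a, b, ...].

Old toposort: [1, 2, 3, 0, 4, 5, 6, 7]
Added edge: 4->6
Position of 4 (4) < position of 6 (6). Old order still valid.
Run Kahn's algorithm (break ties by smallest node id):
  initial in-degrees: [2, 0, 1, 0, 1, 0, 4, 4]
  ready (indeg=0): [1, 3, 5]
  pop 1: indeg[2]->0; indeg[4]->0; indeg[6]->3 | ready=[2, 3, 4, 5] | order so far=[1]
  pop 2: indeg[0]->1; indeg[6]->2; indeg[7]->3 | ready=[3, 4, 5] | order so far=[1, 2]
  pop 3: indeg[0]->0; indeg[7]->2 | ready=[0, 4, 5] | order so far=[1, 2, 3]
  pop 0: indeg[7]->1 | ready=[4, 5] | order so far=[1, 2, 3, 0]
  pop 4: indeg[6]->1; indeg[7]->0 | ready=[5, 7] | order so far=[1, 2, 3, 0, 4]
  pop 5: indeg[6]->0 | ready=[6, 7] | order so far=[1, 2, 3, 0, 4, 5]
  pop 6: no out-edges | ready=[7] | order so far=[1, 2, 3, 0, 4, 5, 6]
  pop 7: no out-edges | ready=[] | order so far=[1, 2, 3, 0, 4, 5, 6, 7]
  Result: [1, 2, 3, 0, 4, 5, 6, 7]

Answer: [1, 2, 3, 0, 4, 5, 6, 7]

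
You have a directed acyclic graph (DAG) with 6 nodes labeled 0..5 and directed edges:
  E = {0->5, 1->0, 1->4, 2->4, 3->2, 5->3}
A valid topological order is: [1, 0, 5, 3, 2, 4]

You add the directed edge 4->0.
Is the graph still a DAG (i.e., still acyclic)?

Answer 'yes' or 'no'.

Answer: no

Derivation:
Given toposort: [1, 0, 5, 3, 2, 4]
Position of 4: index 5; position of 0: index 1
New edge 4->0: backward (u after v in old order)
Backward edge: old toposort is now invalid. Check if this creates a cycle.
Does 0 already reach 4? Reachable from 0: [0, 2, 3, 4, 5]. YES -> cycle!
Still a DAG? no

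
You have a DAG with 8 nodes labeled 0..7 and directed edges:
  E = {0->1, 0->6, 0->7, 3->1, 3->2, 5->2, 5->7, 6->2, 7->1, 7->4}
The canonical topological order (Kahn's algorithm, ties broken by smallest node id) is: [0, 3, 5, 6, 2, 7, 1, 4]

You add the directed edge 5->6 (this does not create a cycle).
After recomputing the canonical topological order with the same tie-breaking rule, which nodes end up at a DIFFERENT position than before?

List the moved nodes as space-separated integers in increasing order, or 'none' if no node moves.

Old toposort: [0, 3, 5, 6, 2, 7, 1, 4]
Added edge 5->6
Recompute Kahn (smallest-id tiebreak):
  initial in-degrees: [0, 3, 3, 0, 1, 0, 2, 2]
  ready (indeg=0): [0, 3, 5]
  pop 0: indeg[1]->2; indeg[6]->1; indeg[7]->1 | ready=[3, 5] | order so far=[0]
  pop 3: indeg[1]->1; indeg[2]->2 | ready=[5] | order so far=[0, 3]
  pop 5: indeg[2]->1; indeg[6]->0; indeg[7]->0 | ready=[6, 7] | order so far=[0, 3, 5]
  pop 6: indeg[2]->0 | ready=[2, 7] | order so far=[0, 3, 5, 6]
  pop 2: no out-edges | ready=[7] | order so far=[0, 3, 5, 6, 2]
  pop 7: indeg[1]->0; indeg[4]->0 | ready=[1, 4] | order so far=[0, 3, 5, 6, 2, 7]
  pop 1: no out-edges | ready=[4] | order so far=[0, 3, 5, 6, 2, 7, 1]
  pop 4: no out-edges | ready=[] | order so far=[0, 3, 5, 6, 2, 7, 1, 4]
New canonical toposort: [0, 3, 5, 6, 2, 7, 1, 4]
Compare positions:
  Node 0: index 0 -> 0 (same)
  Node 1: index 6 -> 6 (same)
  Node 2: index 4 -> 4 (same)
  Node 3: index 1 -> 1 (same)
  Node 4: index 7 -> 7 (same)
  Node 5: index 2 -> 2 (same)
  Node 6: index 3 -> 3 (same)
  Node 7: index 5 -> 5 (same)
Nodes that changed position: none

Answer: none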